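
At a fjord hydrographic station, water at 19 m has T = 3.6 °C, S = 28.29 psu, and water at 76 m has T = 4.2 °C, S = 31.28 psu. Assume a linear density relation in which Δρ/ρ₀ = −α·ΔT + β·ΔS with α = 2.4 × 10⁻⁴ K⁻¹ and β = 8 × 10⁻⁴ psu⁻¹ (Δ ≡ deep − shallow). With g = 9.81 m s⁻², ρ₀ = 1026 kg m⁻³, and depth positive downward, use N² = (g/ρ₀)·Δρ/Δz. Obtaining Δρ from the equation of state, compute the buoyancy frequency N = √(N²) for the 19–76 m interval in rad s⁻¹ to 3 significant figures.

0.0197 rad s⁻¹

ΔT = +0.6 K, ΔS = +2.99 psu (deep − shallow).
Δρ/ρ₀ = −αΔT + βΔS = -1.44 × 10⁻⁴ + 2.392 × 10⁻³ = 2.248 × 10⁻³, so Δρ ≈ 2.306 kg m⁻³.
N² = (g/ρ₀)·Δρ/Δz = g·(Δρ/ρ₀)/Δz = 9.81 × 2.248 × 10⁻³ / 57 = 3.8689 × 10⁻⁴ s⁻².
N = √(3.8689 × 10⁻⁴) = 0.019670 rad s⁻¹ ≈ 0.0197 rad s⁻¹.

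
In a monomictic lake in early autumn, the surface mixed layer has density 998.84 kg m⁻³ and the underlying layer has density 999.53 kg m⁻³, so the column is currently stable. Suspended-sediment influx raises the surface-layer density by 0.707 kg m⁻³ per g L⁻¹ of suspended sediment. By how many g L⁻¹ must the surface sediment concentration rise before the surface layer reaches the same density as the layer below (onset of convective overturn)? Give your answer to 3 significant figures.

Density deficit of the surface layer: 999.53 − 998.84 = 0.69 kg m⁻³.
Required change = 0.69 / 0.707 = 0.976 g L⁻¹.

0.976 g L⁻¹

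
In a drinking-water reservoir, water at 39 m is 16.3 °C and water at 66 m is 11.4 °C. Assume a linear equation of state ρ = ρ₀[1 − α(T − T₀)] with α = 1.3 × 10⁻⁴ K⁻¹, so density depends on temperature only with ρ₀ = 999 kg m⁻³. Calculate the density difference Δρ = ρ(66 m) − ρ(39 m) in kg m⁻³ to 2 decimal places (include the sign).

+0.64 kg m⁻³

ΔT = -4.9 K, Δρ/ρ₀ = −αΔT = 6.37 × 10⁻⁴.
Δρ = 999 × (6.37 × 10⁻⁴) = +0.64 kg m⁻³.
Positive Δρ: denser below, stable.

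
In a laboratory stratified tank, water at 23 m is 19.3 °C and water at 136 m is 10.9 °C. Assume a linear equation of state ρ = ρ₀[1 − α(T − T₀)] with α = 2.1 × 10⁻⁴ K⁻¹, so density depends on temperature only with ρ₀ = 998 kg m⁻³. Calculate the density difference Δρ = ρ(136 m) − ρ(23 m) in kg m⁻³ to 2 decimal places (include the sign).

ΔT = -8.4 K, Δρ/ρ₀ = −αΔT = 1.764 × 10⁻³.
Δρ = 998 × (1.764 × 10⁻³) = +1.76 kg m⁻³.
Positive Δρ: denser below, stable.

+1.76 kg m⁻³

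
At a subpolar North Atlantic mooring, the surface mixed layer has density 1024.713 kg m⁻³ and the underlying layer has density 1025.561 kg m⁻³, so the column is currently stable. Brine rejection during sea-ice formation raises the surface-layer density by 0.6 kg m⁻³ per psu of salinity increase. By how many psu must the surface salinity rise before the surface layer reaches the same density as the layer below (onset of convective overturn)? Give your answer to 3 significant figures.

1.41 psu

Density deficit of the surface layer: 1025.561 − 1024.713 = 0.848 kg m⁻³.
Required change = 0.848 / 0.6 = 1.41 psu.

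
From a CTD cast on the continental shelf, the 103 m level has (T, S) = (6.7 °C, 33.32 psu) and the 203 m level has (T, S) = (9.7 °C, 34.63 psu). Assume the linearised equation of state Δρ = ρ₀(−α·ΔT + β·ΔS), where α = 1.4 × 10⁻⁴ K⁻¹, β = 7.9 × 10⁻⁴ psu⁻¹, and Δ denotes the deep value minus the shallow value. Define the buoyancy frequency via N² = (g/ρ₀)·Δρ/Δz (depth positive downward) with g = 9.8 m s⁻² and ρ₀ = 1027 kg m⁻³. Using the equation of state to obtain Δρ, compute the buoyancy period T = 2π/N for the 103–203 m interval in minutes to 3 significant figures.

13.5 min

ΔT = +3.0 K, ΔS = +1.31 psu (deep − shallow).
Δρ/ρ₀ = −αΔT + βΔS = -4.20 × 10⁻⁴ + 1.0349 × 10⁻³ = 6.149 × 10⁻⁴, so Δρ ≈ 0.6315 kg m⁻³.
N² = (g/ρ₀)·Δρ/Δz = g·(Δρ/ρ₀)/Δz = 9.8 × 6.149 × 10⁻⁴ / 100 = 6.0260 × 10⁻⁵ s⁻².
N = √(6.0260 × 10⁻⁵) = 7.7627 × 10⁻³ rad s⁻¹ → T = 2π/N = 809.41 s = 13.490 min ≈ 13.5 min.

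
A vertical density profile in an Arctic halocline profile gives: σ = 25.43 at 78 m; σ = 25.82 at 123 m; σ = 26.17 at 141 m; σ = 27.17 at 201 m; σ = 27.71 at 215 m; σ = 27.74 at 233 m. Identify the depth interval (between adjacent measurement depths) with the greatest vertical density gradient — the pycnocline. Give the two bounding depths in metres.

Compute the density gradient over each adjacent pair:
  78–123 m: Δρ/Δz = 0.39/45 = 8.7 × 10⁻³ kg m⁻⁴
  123–141 m: Δρ/Δz = 0.35/18 = 0.019 kg m⁻⁴
  141–201 m: Δρ/Δz = 1.00/60 = 0.017 kg m⁻⁴
  201–215 m: Δρ/Δz = 0.54/14 = 0.039 kg m⁻⁴
  215–233 m: Δρ/Δz = 0.03/18 = 1.7 × 10⁻³ kg m⁻⁴
The largest gradient is in the 201–215 m interval — the pycnocline.

201–215 m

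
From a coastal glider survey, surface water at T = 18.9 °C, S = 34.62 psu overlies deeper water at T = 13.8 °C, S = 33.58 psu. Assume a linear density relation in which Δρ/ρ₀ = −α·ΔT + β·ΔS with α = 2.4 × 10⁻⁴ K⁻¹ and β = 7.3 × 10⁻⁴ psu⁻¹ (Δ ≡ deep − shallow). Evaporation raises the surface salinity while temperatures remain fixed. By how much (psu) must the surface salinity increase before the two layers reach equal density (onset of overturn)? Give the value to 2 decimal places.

Neutral buoyancy requires −α(T_deep − T_surf) + β(S_deep − S_surf′) = 0.
S_surf′ = S_deep − (α/β)·ΔT = 33.58 − (2.4 × 10⁻⁴/7.3 × 10⁻⁴)·(-5.1) = 35.2567 psu.
Increase required: 35.2567 − 34.62 = 0.6367 psu.

0.64 psu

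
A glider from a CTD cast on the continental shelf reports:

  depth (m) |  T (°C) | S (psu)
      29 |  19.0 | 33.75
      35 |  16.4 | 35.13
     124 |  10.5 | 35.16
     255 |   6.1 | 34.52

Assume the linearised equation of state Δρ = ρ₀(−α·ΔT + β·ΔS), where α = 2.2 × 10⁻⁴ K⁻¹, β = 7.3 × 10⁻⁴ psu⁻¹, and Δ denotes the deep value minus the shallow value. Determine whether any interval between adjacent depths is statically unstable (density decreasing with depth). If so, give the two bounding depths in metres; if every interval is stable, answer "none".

none

Evaluate Δρ/ρ₀ = −αΔT + βΔS across each adjacent pair:
  29–35 m: −αΔT+βΔS = −(2.2 × 10⁻⁴)(-2.6)+(7.3 × 10⁻⁴)(+1.38) = 1.6 × 10⁻³ → stable
  35–124 m: −αΔT+βΔS = −(2.2 × 10⁻⁴)(-5.9)+(7.3 × 10⁻⁴)(+0.03) = 1.3 × 10⁻³ → stable
  124–255 m: −αΔT+βΔS = −(2.2 × 10⁻⁴)(-4.4)+(7.3 × 10⁻⁴)(-0.64) = 5.0 × 10⁻⁴ → stable
Every interval has Δρ > 0: the column is stably stratified throughout.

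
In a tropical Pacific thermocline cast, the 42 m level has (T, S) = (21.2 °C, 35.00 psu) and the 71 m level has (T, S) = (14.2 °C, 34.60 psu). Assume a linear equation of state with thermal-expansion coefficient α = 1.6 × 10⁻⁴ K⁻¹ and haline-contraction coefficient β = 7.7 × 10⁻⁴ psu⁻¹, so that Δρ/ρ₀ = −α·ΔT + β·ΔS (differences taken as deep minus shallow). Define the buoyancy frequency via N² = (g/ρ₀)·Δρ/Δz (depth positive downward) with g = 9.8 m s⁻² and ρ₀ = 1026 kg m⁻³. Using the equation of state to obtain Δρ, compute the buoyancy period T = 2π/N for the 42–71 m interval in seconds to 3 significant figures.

ΔT = -7.0 K, ΔS = -0.40 psu (deep − shallow).
Δρ/ρ₀ = −αΔT + βΔS = 1.12 × 10⁻³ − 3.08 × 10⁻⁴ = 8.12 × 10⁻⁴, so Δρ ≈ 0.8331 kg m⁻³.
N² = (g/ρ₀)·Δρ/Δz = g·(Δρ/ρ₀)/Δz = 9.8 × 8.12 × 10⁻⁴ / 29 = 2.7440 × 10⁻⁴ s⁻².
N = √(2.7440 × 10⁻⁴) = 0.016565 rad s⁻¹ → T = 2π/N = 379.30 s ≈ 379 s.

379 s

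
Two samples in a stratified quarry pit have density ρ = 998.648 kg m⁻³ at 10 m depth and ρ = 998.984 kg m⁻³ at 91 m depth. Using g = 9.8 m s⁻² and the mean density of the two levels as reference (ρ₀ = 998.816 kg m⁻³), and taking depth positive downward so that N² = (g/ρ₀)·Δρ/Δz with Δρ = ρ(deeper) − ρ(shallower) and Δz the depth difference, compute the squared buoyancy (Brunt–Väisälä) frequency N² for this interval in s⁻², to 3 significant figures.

4.07 × 10⁻⁵ s⁻²

Δρ = 998.984 − 998.648 = 0.336 kg m⁻³ over Δz = 91 − 10 = 81 m.
N² = (9.8/998.816) × (0.336/81) = 4.0700 × 10⁻⁵ s⁻² ≈ 4.07 × 10⁻⁵ s⁻².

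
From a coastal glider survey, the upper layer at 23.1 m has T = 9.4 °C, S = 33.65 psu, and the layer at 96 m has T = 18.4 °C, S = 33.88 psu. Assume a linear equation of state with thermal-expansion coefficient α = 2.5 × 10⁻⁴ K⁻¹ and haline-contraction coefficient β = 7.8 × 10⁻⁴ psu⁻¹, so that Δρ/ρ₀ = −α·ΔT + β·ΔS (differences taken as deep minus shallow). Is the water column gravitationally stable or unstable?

ΔT = 18.4 − 9.4 = +9.0 K and ΔS = 33.88 − 33.65 = +0.23 psu (deep − shallow).
−αΔT = -2.25 × 10⁻³; βΔS = 1.794 × 10⁻⁴; sum Δρ/ρ₀ = -2.0706 × 10⁻³.
Δρ/ρ₀ < 0, so Δρ < 0: deeper water is lighter → statically unstable; the column would overturn.

unstable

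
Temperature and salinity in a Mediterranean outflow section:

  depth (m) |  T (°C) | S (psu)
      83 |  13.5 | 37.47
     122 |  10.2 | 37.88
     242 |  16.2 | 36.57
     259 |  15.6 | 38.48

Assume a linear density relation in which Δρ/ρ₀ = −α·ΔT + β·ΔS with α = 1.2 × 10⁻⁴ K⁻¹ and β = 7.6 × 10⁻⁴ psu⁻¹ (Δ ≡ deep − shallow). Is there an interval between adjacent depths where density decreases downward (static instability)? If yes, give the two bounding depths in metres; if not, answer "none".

122–242 m

Evaluate Δρ/ρ₀ = −αΔT + βΔS across each adjacent pair:
  83–122 m: −αΔT+βΔS = −(1.2 × 10⁻⁴)(-3.3)+(7.6 × 10⁻⁴)(+0.41) = 7.1 × 10⁻⁴ → stable
  122–242 m: −αΔT+βΔS = −(1.2 × 10⁻⁴)(+6.0)+(7.6 × 10⁻⁴)(-1.31) = -1.7 × 10⁻³ → UNSTABLE
  242–259 m: −αΔT+βΔS = −(1.2 × 10⁻⁴)(-0.6)+(7.6 × 10⁻⁴)(+1.91) = 1.5 × 10⁻³ → stable
The 122–242 m interval has Δρ < 0: lighter water underlies denser water.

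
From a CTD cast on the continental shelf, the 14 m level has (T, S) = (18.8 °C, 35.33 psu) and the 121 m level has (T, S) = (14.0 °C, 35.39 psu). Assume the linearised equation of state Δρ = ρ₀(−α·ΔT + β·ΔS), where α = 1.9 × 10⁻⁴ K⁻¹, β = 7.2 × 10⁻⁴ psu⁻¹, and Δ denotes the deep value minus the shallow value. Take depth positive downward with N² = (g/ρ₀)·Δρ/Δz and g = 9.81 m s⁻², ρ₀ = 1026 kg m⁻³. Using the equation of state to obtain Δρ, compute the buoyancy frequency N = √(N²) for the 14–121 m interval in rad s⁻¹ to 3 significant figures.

9.36 × 10⁻³ rad s⁻¹

ΔT = -4.8 K, ΔS = +0.06 psu (deep − shallow).
Δρ/ρ₀ = −αΔT + βΔS = 9.12 × 10⁻⁴ + 4.32 × 10⁻⁵ = 9.552 × 10⁻⁴, so Δρ ≈ 0.9800 kg m⁻³.
N² = (g/ρ₀)·Δρ/Δz = g·(Δρ/ρ₀)/Δz = 9.81 × 9.552 × 10⁻⁴ / 107 = 8.7575 × 10⁻⁵ s⁻².
N = √(8.7575 × 10⁻⁵) = 9.3582 × 10⁻³ rad s⁻¹ ≈ 9.36 × 10⁻³ rad s⁻¹.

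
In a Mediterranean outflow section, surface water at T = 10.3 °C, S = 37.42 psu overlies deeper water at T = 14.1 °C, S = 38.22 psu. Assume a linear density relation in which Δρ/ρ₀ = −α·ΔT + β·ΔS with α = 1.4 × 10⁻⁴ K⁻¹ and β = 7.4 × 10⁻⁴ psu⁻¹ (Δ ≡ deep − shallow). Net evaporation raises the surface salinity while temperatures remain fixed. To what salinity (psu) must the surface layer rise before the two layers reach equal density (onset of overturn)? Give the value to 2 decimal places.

Neutral buoyancy requires −α(T_deep − T_surf) + β(S_deep − S_surf′) = 0.
S_surf′ = S_deep − (α/β)·ΔT = 38.22 − (1.4 × 10⁻⁴/7.4 × 10⁻⁴)·(+3.8) = 37.5011 psu.
Increase required: 37.5011 − 37.42 = 0.0811 psu.

37.50 psu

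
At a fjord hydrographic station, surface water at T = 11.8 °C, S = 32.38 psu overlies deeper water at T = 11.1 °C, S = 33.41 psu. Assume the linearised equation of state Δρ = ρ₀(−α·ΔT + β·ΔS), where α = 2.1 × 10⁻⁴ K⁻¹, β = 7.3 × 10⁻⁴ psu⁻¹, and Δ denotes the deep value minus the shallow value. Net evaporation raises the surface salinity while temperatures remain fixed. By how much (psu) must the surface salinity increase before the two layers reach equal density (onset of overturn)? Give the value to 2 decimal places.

1.23 psu

Neutral buoyancy requires −α(T_deep − T_surf) + β(S_deep − S_surf′) = 0.
S_surf′ = S_deep − (α/β)·ΔT = 33.41 − (2.1 × 10⁻⁴/7.3 × 10⁻⁴)·(-0.7) = 33.6114 psu.
Increase required: 33.6114 − 32.38 = 1.2314 psu.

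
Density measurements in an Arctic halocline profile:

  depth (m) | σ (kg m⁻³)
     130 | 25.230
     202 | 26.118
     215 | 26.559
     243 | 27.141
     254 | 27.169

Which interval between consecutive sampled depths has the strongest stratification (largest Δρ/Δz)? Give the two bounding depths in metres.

202–215 m

Compute the density gradient over each adjacent pair:
  130–202 m: Δρ/Δz = 0.888/72 = 0.012 kg m⁻⁴
  202–215 m: Δρ/Δz = 0.441/13 = 0.034 kg m⁻⁴
  215–243 m: Δρ/Δz = 0.582/28 = 0.021 kg m⁻⁴
  243–254 m: Δρ/Δz = 0.028/11 = 2.5 × 10⁻³ kg m⁻⁴
The largest gradient is in the 202–215 m interval — the pycnocline.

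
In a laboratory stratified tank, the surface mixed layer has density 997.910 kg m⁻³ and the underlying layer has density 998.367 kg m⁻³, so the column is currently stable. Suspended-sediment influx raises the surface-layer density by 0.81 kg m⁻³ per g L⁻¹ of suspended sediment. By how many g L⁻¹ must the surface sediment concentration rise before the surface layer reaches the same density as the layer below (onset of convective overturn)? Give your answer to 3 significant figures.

0.564 g L⁻¹

Density deficit of the surface layer: 998.367 − 997.910 = 0.457 kg m⁻³.
Required change = 0.457 / 0.81 = 0.564 g L⁻¹.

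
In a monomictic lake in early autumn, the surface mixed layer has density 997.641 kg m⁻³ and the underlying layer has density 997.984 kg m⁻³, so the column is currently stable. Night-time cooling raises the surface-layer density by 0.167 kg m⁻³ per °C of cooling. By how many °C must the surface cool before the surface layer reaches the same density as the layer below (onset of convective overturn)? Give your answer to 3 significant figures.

Density deficit of the surface layer: 997.984 − 997.641 = 0.343 kg m⁻³.
Required change = 0.343 / 0.167 = 2.05 °C.

2.05 °C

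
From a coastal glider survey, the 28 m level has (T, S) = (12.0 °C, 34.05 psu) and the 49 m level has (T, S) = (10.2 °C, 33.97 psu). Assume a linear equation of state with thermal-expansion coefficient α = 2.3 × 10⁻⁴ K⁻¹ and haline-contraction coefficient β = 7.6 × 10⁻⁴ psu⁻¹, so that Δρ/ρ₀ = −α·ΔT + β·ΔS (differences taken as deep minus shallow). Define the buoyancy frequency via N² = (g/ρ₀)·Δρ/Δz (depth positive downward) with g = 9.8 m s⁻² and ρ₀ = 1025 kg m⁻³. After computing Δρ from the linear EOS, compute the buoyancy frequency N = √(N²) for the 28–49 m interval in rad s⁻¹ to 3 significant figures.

ΔT = -1.8 K, ΔS = -0.08 psu (deep − shallow).
Δρ/ρ₀ = −αΔT + βΔS = 4.14 × 10⁻⁴ − 6.08 × 10⁻⁵ = 3.532 × 10⁻⁴, so Δρ ≈ 0.3620 kg m⁻³.
N² = (g/ρ₀)·Δρ/Δz = g·(Δρ/ρ₀)/Δz = 9.8 × 3.532 × 10⁻⁴ / 21 = 1.6483 × 10⁻⁴ s⁻².
N = √(1.6483 × 10⁻⁴) = 0.012839 rad s⁻¹ ≈ 0.0128 rad s⁻¹.

0.0128 rad s⁻¹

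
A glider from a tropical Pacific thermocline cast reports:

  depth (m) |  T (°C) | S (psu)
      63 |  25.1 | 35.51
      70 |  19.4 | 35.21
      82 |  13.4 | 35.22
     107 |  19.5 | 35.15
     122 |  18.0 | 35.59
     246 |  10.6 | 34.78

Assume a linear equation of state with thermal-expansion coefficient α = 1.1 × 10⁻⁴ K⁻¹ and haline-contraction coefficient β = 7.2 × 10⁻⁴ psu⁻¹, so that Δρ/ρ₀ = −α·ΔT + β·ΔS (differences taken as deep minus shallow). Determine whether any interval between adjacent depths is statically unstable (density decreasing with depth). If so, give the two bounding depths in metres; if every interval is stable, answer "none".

82–107 m

Evaluate Δρ/ρ₀ = −αΔT + βΔS across each adjacent pair:
  63–70 m: −αΔT+βΔS = −(1.1 × 10⁻⁴)(-5.7)+(7.2 × 10⁻⁴)(-0.30) = 4.1 × 10⁻⁴ → stable
  70–82 m: −αΔT+βΔS = −(1.1 × 10⁻⁴)(-6.0)+(7.2 × 10⁻⁴)(+0.01) = 6.7 × 10⁻⁴ → stable
  82–107 m: −αΔT+βΔS = −(1.1 × 10⁻⁴)(+6.1)+(7.2 × 10⁻⁴)(-0.07) = -7.2 × 10⁻⁴ → UNSTABLE
  107–122 m: −αΔT+βΔS = −(1.1 × 10⁻⁴)(-1.5)+(7.2 × 10⁻⁴)(+0.44) = 4.8 × 10⁻⁴ → stable
  122–246 m: −αΔT+βΔS = −(1.1 × 10⁻⁴)(-7.4)+(7.2 × 10⁻⁴)(-0.81) = 2.3 × 10⁻⁴ → stable
The 82–107 m interval has Δρ < 0: lighter water underlies denser water.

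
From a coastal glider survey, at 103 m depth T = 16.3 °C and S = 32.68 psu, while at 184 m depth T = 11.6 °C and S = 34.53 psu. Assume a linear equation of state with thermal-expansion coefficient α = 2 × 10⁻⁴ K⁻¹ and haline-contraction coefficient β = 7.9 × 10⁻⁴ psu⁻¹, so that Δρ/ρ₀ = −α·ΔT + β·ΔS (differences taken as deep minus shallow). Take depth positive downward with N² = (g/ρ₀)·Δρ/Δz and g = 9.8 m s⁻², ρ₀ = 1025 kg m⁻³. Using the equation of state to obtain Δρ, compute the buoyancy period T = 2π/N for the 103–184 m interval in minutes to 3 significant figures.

ΔT = -4.7 K, ΔS = +1.85 psu (deep − shallow).
Δρ/ρ₀ = −αΔT + βΔS = 9.40 × 10⁻⁴ + 1.4615 × 10⁻³ = 2.4015 × 10⁻³, so Δρ ≈ 2.462 kg m⁻³.
N² = (g/ρ₀)·Δρ/Δz = g·(Δρ/ρ₀)/Δz = 9.8 × 2.4015 × 10⁻³ / 81 = 2.9055 × 10⁻⁴ s⁻².
N = √(2.9055 × 10⁻⁴) = 0.017046 rad s⁻¹ → T = 2π/N = 368.60 s = 6.1433 min ≈ 6.14 min.

6.14 min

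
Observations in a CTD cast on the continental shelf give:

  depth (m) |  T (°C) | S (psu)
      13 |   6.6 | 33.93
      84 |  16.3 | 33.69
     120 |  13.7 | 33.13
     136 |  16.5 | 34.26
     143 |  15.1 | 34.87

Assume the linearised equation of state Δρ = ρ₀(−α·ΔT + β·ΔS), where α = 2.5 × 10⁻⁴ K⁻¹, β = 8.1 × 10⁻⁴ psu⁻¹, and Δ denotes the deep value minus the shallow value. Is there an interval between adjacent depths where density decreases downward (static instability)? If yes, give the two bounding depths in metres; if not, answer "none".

Evaluate Δρ/ρ₀ = −αΔT + βΔS across each adjacent pair:
  13–84 m: −αΔT+βΔS = −(2.5 × 10⁻⁴)(+9.7)+(8.1 × 10⁻⁴)(-0.24) = -2.6 × 10⁻³ → UNSTABLE
  84–120 m: −αΔT+βΔS = −(2.5 × 10⁻⁴)(-2.6)+(8.1 × 10⁻⁴)(-0.56) = 2.0 × 10⁻⁴ → stable
  120–136 m: −αΔT+βΔS = −(2.5 × 10⁻⁴)(+2.8)+(8.1 × 10⁻⁴)(+1.13) = 2.2 × 10⁻⁴ → stable
  136–143 m: −αΔT+βΔS = −(2.5 × 10⁻⁴)(-1.4)+(8.1 × 10⁻⁴)(+0.61) = 8.4 × 10⁻⁴ → stable
The 13–84 m interval has Δρ < 0: lighter water underlies denser water.

13–84 m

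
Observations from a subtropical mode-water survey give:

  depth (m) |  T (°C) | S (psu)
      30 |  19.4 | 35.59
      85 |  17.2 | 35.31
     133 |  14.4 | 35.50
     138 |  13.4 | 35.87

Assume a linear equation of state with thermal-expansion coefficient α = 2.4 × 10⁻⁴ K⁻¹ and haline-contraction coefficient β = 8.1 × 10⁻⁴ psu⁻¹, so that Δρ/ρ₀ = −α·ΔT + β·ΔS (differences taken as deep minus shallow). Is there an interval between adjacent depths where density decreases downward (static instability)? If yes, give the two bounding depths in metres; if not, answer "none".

none

Evaluate Δρ/ρ₀ = −αΔT + βΔS across each adjacent pair:
  30–85 m: −αΔT+βΔS = −(2.4 × 10⁻⁴)(-2.2)+(8.1 × 10⁻⁴)(-0.28) = 3.0 × 10⁻⁴ → stable
  85–133 m: −αΔT+βΔS = −(2.4 × 10⁻⁴)(-2.8)+(8.1 × 10⁻⁴)(+0.19) = 8.3 × 10⁻⁴ → stable
  133–138 m: −αΔT+βΔS = −(2.4 × 10⁻⁴)(-1.0)+(8.1 × 10⁻⁴)(+0.37) = 5.4 × 10⁻⁴ → stable
Every interval has Δρ > 0: the column is stably stratified throughout.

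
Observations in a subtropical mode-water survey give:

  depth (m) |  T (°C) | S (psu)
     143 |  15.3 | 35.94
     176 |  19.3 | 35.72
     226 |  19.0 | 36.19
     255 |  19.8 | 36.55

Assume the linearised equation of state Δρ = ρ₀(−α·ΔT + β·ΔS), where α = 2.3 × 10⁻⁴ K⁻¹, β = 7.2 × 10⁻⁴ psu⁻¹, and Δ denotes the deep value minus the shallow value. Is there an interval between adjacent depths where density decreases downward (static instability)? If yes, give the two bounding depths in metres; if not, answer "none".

143–176 m

Evaluate Δρ/ρ₀ = −αΔT + βΔS across each adjacent pair:
  143–176 m: −αΔT+βΔS = −(2.3 × 10⁻⁴)(+4.0)+(7.2 × 10⁻⁴)(-0.22) = -1.1 × 10⁻³ → UNSTABLE
  176–226 m: −αΔT+βΔS = −(2.3 × 10⁻⁴)(-0.3)+(7.2 × 10⁻⁴)(+0.47) = 4.1 × 10⁻⁴ → stable
  226–255 m: −αΔT+βΔS = −(2.3 × 10⁻⁴)(+0.8)+(7.2 × 10⁻⁴)(+0.36) = 7.5 × 10⁻⁵ → stable
The 143–176 m interval has Δρ < 0: lighter water underlies denser water.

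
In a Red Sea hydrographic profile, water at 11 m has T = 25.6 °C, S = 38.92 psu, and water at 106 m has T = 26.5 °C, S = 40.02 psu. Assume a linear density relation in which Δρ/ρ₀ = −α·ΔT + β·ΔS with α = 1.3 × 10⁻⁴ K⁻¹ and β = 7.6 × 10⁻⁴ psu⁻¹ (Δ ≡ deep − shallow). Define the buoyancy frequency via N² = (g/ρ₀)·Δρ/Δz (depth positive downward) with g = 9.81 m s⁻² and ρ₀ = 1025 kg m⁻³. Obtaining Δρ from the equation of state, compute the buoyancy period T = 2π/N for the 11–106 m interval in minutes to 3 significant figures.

12.2 min

ΔT = +0.9 K, ΔS = +1.10 psu (deep − shallow).
Δρ/ρ₀ = −αΔT + βΔS = -1.17 × 10⁻⁴ + 8.36 × 10⁻⁴ = 7.19 × 10⁻⁴, so Δρ ≈ 0.7370 kg m⁻³.
N² = (g/ρ₀)·Δρ/Δz = g·(Δρ/ρ₀)/Δz = 9.81 × 7.19 × 10⁻⁴ / 95 = 7.4246 × 10⁻⁵ s⁻².
N = √(7.4246 × 10⁻⁵) = 8.6166 × 10⁻³ rad s⁻¹ → T = 2π/N = 729.20 s = 12.153 min ≈ 12.2 min.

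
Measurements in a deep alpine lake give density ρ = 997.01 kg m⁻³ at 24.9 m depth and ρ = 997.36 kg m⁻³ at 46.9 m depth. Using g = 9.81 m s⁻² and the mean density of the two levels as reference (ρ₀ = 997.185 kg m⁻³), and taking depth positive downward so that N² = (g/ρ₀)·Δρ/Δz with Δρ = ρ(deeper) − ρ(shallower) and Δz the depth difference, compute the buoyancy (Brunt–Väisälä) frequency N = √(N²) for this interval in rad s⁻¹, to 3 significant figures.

Δρ = 997.36 − 997.01 = 0.35 kg m⁻³ over Δz = 46.9 − 24.9 = 22 m.
N² = (9.81/997.185) × (0.35/22) = 1.5651 × 10⁻⁴ s⁻².
N = √(1.5651 × 10⁻⁴) = 0.012510 rad s⁻¹ ≈ 0.0125 rad s⁻¹.

0.0125 rad s⁻¹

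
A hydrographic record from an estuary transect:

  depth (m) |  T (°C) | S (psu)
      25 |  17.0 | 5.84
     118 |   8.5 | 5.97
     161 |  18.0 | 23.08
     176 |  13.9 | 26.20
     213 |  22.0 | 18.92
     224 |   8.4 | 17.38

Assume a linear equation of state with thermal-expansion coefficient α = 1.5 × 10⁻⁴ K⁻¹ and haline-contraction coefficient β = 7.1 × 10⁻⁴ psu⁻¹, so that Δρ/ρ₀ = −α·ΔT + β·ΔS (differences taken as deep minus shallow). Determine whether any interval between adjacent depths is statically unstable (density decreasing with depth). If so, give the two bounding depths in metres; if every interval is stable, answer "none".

Evaluate Δρ/ρ₀ = −αΔT + βΔS across each adjacent pair:
  25–118 m: −αΔT+βΔS = −(1.5 × 10⁻⁴)(-8.5)+(7.1 × 10⁻⁴)(+0.13) = 1.4 × 10⁻³ → stable
  118–161 m: −αΔT+βΔS = −(1.5 × 10⁻⁴)(+9.5)+(7.1 × 10⁻⁴)(+17.11) = 0.011 → stable
  161–176 m: −αΔT+βΔS = −(1.5 × 10⁻⁴)(-4.1)+(7.1 × 10⁻⁴)(+3.12) = 2.8 × 10⁻³ → stable
  176–213 m: −αΔT+βΔS = −(1.5 × 10⁻⁴)(+8.1)+(7.1 × 10⁻⁴)(-7.28) = -6.4 × 10⁻³ → UNSTABLE
  213–224 m: −αΔT+βΔS = −(1.5 × 10⁻⁴)(-13.6)+(7.1 × 10⁻⁴)(-1.54) = 9.5 × 10⁻⁴ → stable
The 176–213 m interval has Δρ < 0: lighter water underlies denser water.

176–213 m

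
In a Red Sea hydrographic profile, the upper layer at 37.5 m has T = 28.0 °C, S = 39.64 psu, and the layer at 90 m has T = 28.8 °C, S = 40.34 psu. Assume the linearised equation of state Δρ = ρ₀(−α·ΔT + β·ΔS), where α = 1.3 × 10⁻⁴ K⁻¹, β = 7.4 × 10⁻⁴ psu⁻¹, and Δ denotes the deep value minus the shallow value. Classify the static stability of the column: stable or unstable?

ΔT = 28.8 − 28.0 = +0.8 K and ΔS = 40.34 − 39.64 = +0.70 psu (deep − shallow).
−αΔT = -1.04 × 10⁻⁴; βΔS = 5.18 × 10⁻⁴; sum Δρ/ρ₀ = 4.14 × 10⁻⁴.
Δρ/ρ₀ > 0, so Δρ > 0: deeper water is denser → statically stable.

stable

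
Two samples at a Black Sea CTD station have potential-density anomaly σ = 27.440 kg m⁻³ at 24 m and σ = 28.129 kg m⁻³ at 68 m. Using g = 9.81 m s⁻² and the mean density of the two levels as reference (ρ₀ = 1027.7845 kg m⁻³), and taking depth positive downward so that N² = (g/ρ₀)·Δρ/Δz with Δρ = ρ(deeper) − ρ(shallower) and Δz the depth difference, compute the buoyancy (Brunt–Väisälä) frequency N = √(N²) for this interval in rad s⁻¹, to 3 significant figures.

0.0122 rad s⁻¹

Δρ = 1028.129 − 1027.440 = 0.689 kg m⁻³ over Δz = 68 − 24 = 44 m.
N² = (9.81/1027.7845) × (0.689/44) = 1.4946 × 10⁻⁴ s⁻².
N = √(1.4946 × 10⁻⁴) = 0.012225 rad s⁻¹ ≈ 0.0122 rad s⁻¹.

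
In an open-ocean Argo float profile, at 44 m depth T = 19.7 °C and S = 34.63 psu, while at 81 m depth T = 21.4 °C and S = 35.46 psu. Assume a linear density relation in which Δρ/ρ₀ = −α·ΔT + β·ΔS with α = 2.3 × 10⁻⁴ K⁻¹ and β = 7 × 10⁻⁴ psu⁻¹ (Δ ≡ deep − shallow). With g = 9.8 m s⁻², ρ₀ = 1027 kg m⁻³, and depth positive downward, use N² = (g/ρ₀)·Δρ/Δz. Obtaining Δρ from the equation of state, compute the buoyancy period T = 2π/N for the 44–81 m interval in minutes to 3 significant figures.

ΔT = +1.7 K, ΔS = +0.83 psu (deep − shallow).
Δρ/ρ₀ = −αΔT + βΔS = -3.91 × 10⁻⁴ + 5.81 × 10⁻⁴ = 1.90 × 10⁻⁴, so Δρ ≈ 0.1951 kg m⁻³.
N² = (g/ρ₀)·Δρ/Δz = g·(Δρ/ρ₀)/Δz = 9.8 × 1.90 × 10⁻⁴ / 37 = 5.0324 × 10⁻⁵ s⁻².
N = √(5.0324 × 10⁻⁵) = 7.0939 × 10⁻³ rad s⁻¹ → T = 2π/N = 885.72 s = 14.762 min ≈ 14.8 min.

14.8 min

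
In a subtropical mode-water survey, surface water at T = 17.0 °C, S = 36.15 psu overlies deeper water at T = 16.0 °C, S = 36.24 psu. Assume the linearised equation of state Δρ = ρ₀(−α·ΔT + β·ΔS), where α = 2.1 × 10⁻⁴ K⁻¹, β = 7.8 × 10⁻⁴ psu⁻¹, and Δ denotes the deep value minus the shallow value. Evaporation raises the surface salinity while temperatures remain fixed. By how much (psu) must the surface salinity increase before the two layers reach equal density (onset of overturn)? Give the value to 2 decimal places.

Neutral buoyancy requires −α(T_deep − T_surf) + β(S_deep − S_surf′) = 0.
S_surf′ = S_deep − (α/β)·ΔT = 36.24 − (2.1 × 10⁻⁴/7.8 × 10⁻⁴)·(-1.0) = 36.5092 psu.
Increase required: 36.5092 − 36.15 = 0.3592 psu.

0.36 psu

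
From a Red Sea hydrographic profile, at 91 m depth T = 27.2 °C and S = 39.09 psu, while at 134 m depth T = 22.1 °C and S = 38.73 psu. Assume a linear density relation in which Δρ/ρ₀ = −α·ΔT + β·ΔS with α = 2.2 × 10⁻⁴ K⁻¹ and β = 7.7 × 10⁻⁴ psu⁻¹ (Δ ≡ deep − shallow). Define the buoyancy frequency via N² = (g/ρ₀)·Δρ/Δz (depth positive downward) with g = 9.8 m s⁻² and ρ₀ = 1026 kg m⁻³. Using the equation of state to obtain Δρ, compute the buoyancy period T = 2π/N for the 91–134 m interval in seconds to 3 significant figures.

453 s

ΔT = -5.1 K, ΔS = -0.36 psu (deep − shallow).
Δρ/ρ₀ = −αΔT + βΔS = 1.122 × 10⁻³ − 2.772 × 10⁻⁴ = 8.448 × 10⁻⁴, so Δρ ≈ 0.8668 kg m⁻³.
N² = (g/ρ₀)·Δρ/Δz = g·(Δρ/ρ₀)/Δz = 9.8 × 8.448 × 10⁻⁴ / 43 = 1.9254 × 10⁻⁴ s⁻².
N = √(1.9254 × 10⁻⁴) = 0.013876 rad s⁻¹ → T = 2π/N = 452.81 s ≈ 453 s.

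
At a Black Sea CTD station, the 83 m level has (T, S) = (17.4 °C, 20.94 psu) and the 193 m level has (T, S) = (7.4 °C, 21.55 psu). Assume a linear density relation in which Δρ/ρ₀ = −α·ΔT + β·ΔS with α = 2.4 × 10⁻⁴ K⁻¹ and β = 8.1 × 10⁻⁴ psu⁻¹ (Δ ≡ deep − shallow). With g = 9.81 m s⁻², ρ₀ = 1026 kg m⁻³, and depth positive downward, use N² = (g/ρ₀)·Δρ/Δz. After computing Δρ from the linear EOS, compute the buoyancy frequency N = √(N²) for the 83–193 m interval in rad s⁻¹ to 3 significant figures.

ΔT = -10.0 K, ΔS = +0.61 psu (deep − shallow).
Δρ/ρ₀ = −αΔT + βΔS = 2.40 × 10⁻³ + 4.941 × 10⁻⁴ = 2.8941 × 10⁻³, so Δρ ≈ 2.969 kg m⁻³.
N² = (g/ρ₀)·Δρ/Δz = g·(Δρ/ρ₀)/Δz = 9.81 × 2.8941 × 10⁻³ / 110 = 2.5810 × 10⁻⁴ s⁻².
N = √(2.5810 × 10⁻⁴) = 0.016065 rad s⁻¹ ≈ 0.0161 rad s⁻¹.

0.0161 rad s⁻¹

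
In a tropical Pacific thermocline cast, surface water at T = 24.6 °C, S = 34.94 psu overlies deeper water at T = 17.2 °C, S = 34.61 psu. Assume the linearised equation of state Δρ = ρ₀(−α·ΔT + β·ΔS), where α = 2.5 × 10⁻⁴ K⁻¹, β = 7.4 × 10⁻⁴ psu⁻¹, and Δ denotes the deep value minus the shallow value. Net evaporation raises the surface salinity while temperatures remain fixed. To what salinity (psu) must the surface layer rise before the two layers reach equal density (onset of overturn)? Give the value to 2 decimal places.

Neutral buoyancy requires −α(T_deep − T_surf) + β(S_deep − S_surf′) = 0.
S_surf′ = S_deep − (α/β)·ΔT = 34.61 − (2.5 × 10⁻⁴/7.4 × 10⁻⁴)·(-7.4) = 37.1100 psu.
Increase required: 37.1100 − 34.94 = 2.1700 psu.

37.11 psu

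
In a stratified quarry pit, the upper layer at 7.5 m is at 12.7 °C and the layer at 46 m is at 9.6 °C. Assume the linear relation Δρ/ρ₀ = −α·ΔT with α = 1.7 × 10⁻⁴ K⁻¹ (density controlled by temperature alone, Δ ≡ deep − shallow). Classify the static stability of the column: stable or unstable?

ΔT = 9.6 − 12.7 = -3.1 K, so Δρ/ρ₀ = −αΔT = 5.27 × 10⁻⁴.
Δρ/ρ₀ > 0, so Δρ > 0: deeper water is denser → statically stable.

stable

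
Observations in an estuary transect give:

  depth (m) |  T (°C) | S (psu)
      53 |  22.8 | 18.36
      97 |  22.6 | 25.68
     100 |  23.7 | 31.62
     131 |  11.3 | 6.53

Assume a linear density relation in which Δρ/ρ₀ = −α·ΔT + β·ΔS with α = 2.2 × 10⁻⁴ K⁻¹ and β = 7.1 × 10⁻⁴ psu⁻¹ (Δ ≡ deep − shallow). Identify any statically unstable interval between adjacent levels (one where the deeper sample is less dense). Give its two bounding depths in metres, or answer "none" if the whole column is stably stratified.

100–131 m

Evaluate Δρ/ρ₀ = −αΔT + βΔS across each adjacent pair:
  53–97 m: −αΔT+βΔS = −(2.2 × 10⁻⁴)(-0.2)+(7.1 × 10⁻⁴)(+7.32) = 5.2 × 10⁻³ → stable
  97–100 m: −αΔT+βΔS = −(2.2 × 10⁻⁴)(+1.1)+(7.1 × 10⁻⁴)(+5.94) = 4.0 × 10⁻³ → stable
  100–131 m: −αΔT+βΔS = −(2.2 × 10⁻⁴)(-12.4)+(7.1 × 10⁻⁴)(-25.09) = -0.015 → UNSTABLE
The 100–131 m interval has Δρ < 0: lighter water underlies denser water.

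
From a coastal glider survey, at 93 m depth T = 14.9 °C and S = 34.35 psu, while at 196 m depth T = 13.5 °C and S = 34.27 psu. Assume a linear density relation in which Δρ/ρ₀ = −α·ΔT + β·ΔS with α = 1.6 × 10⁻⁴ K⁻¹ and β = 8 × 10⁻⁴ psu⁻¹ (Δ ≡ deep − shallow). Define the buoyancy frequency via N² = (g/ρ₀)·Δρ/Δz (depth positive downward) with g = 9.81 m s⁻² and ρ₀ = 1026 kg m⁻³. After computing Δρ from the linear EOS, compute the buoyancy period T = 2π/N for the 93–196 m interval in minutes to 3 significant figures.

ΔT = -1.4 K, ΔS = -0.08 psu (deep − shallow).
Δρ/ρ₀ = −αΔT + βΔS = 2.24 × 10⁻⁴ − 6.40 × 10⁻⁵ = 1.60 × 10⁻⁴, so Δρ ≈ 0.1642 kg m⁻³.
N² = (g/ρ₀)·Δρ/Δz = g·(Δρ/ρ₀)/Δz = 9.81 × 1.60 × 10⁻⁴ / 103 = 1.5239 × 10⁻⁵ s⁻².
N = √(1.5239 × 10⁻⁵) = 3.9037 × 10⁻³ rad s⁻¹ → T = 2π/N = 1.6095 × 10³ s = 26.825 min ≈ 26.8 min.

26.8 min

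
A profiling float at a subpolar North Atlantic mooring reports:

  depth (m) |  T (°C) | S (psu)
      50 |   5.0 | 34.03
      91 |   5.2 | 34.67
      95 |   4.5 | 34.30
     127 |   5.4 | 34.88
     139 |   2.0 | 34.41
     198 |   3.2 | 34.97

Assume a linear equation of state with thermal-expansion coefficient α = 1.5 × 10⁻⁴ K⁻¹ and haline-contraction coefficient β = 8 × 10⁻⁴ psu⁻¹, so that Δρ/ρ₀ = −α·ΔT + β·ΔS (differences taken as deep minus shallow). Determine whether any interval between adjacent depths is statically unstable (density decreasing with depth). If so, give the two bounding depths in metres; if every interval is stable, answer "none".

Evaluate Δρ/ρ₀ = −αΔT + βΔS across each adjacent pair:
  50–91 m: −αΔT+βΔS = −(1.5 × 10⁻⁴)(+0.2)+(8 × 10⁻⁴)(+0.64) = 4.8 × 10⁻⁴ → stable
  91–95 m: −αΔT+βΔS = −(1.5 × 10⁻⁴)(-0.7)+(8 × 10⁻⁴)(-0.37) = -1.9 × 10⁻⁴ → UNSTABLE
  95–127 m: −αΔT+βΔS = −(1.5 × 10⁻⁴)(+0.9)+(8 × 10⁻⁴)(+0.58) = 3.3 × 10⁻⁴ → stable
  127–139 m: −αΔT+βΔS = −(1.5 × 10⁻⁴)(-3.4)+(8 × 10⁻⁴)(-0.47) = 1.3 × 10⁻⁴ → stable
  139–198 m: −αΔT+βΔS = −(1.5 × 10⁻⁴)(+1.2)+(8 × 10⁻⁴)(+0.56) = 2.7 × 10⁻⁴ → stable
The 91–95 m interval has Δρ < 0: lighter water underlies denser water.

91–95 m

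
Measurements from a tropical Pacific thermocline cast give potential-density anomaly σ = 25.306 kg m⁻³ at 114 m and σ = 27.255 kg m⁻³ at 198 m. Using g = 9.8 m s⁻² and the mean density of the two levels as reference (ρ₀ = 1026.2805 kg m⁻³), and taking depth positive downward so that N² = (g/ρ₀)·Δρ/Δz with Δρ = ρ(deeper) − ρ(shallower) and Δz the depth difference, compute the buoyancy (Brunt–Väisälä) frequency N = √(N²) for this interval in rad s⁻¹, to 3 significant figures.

Δρ = 1027.255 − 1025.306 = 1.949 kg m⁻³ over Δz = 198 − 114 = 84 m.
N² = (9.8/1026.2805) × (1.949/84) = 2.2156 × 10⁻⁴ s⁻².
N = √(2.2156 × 10⁻⁴) = 0.014885 rad s⁻¹ ≈ 0.0149 rad s⁻¹.
N² > 0, so the interval is statically stable.

0.0149 rad s⁻¹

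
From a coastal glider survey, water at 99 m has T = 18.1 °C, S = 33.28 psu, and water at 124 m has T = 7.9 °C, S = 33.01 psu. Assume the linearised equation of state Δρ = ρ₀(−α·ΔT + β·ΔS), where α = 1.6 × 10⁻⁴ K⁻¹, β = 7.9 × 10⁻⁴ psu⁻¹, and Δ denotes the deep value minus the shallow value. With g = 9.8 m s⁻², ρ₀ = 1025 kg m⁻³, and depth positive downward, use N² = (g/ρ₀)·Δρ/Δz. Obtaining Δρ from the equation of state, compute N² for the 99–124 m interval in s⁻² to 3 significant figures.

ΔT = -10.2 K, ΔS = -0.27 psu (deep − shallow).
Δρ/ρ₀ = −αΔT + βΔS = 1.632 × 10⁻³ − 2.133 × 10⁻⁴ = 1.4187 × 10⁻³, so Δρ ≈ 1.454 kg m⁻³.
N² = (g/ρ₀)·Δρ/Δz = g·(Δρ/ρ₀)/Δz = 9.8 × 1.4187 × 10⁻³ / 25 = 5.5613 × 10⁻⁴ s⁻² ≈ 5.56 × 10⁻⁴ s⁻².

5.56 × 10⁻⁴ s⁻²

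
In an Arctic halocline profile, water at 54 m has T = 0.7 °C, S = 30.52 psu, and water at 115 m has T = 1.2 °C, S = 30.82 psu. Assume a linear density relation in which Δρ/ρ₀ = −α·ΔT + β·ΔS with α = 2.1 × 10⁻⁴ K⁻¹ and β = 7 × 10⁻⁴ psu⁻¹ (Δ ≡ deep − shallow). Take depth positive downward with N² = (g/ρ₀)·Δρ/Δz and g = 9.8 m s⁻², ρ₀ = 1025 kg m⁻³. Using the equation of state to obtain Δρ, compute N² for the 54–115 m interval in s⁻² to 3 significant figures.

ΔT = +0.5 K, ΔS = +0.30 psu (deep − shallow).
Δρ/ρ₀ = −αΔT + βΔS = -1.05 × 10⁻⁴ + 2.10 × 10⁻⁴ = 1.05 × 10⁻⁴, so Δρ ≈ 0.1076 kg m⁻³.
N² = (g/ρ₀)·Δρ/Δz = g·(Δρ/ρ₀)/Δz = 9.8 × 1.05 × 10⁻⁴ / 61 = 1.6869 × 10⁻⁵ s⁻² ≈ 1.69 × 10⁻⁵ s⁻².

1.69 × 10⁻⁵ s⁻²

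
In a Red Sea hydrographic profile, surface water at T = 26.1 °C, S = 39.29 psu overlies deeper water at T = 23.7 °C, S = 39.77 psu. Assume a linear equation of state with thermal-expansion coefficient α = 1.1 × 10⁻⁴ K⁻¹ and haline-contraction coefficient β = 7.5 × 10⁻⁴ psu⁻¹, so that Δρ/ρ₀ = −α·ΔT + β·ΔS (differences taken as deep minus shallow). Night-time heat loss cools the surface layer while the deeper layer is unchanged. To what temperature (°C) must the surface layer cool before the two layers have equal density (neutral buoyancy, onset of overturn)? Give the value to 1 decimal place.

20.4 °C

Neutral buoyancy requires Δρ = 0, i.e. −α(T_deep − T_surf′) + β(S_deep − S_surf) = 0.
T_surf′ = T_deep − (β/α)·ΔS = 23.7 − (7.5 × 10⁻⁴/1.1 × 10⁻⁴)·(+0.48) = 20.427 °C.
Cooling required: 26.1 − (20.427) = 5.673 °C.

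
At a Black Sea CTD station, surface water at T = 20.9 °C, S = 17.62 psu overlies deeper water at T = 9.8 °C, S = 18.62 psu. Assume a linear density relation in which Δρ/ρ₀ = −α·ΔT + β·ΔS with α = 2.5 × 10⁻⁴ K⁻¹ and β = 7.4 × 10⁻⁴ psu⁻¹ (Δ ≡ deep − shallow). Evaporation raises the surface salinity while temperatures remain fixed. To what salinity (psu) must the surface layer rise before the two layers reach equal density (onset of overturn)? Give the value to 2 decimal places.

Neutral buoyancy requires −α(T_deep − T_surf) + β(S_deep − S_surf′) = 0.
S_surf′ = S_deep − (α/β)·ΔT = 18.62 − (2.5 × 10⁻⁴/7.4 × 10⁻⁴)·(-11.1) = 22.3700 psu.
Increase required: 22.3700 − 17.62 = 4.7500 psu.

22.37 psu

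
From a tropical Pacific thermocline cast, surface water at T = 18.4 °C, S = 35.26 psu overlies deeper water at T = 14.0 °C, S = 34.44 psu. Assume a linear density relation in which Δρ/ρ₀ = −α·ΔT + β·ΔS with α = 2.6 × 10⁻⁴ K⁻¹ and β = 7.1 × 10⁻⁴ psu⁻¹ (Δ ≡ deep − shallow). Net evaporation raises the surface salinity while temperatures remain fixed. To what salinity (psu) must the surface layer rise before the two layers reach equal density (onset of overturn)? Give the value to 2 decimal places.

Neutral buoyancy requires −α(T_deep − T_surf) + β(S_deep − S_surf′) = 0.
S_surf′ = S_deep − (α/β)·ΔT = 34.44 − (2.6 × 10⁻⁴/7.1 × 10⁻⁴)·(-4.4) = 36.0513 psu.
Increase required: 36.0513 − 35.26 = 0.7913 psu.

36.05 psu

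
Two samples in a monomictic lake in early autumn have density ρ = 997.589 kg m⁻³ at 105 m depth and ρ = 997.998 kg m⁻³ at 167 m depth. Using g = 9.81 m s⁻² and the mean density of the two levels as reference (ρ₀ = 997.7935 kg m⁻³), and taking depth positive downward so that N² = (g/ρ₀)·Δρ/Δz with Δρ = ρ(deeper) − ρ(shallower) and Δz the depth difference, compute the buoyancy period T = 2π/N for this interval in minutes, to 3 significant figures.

Δρ = 997.998 − 997.589 = 0.409 kg m⁻³ over Δz = 167 − 105 = 62 m.
N² = (9.81/997.7935) × (0.409/62) = 6.4857 × 10⁻⁵ s⁻².
N = √(6.4857 × 10⁻⁵) = 8.0534 × 10⁻³ rad s⁻¹, so T = 2π/N = 780.19 s = 13.003 min ≈ 13.0 min.

13.0 min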